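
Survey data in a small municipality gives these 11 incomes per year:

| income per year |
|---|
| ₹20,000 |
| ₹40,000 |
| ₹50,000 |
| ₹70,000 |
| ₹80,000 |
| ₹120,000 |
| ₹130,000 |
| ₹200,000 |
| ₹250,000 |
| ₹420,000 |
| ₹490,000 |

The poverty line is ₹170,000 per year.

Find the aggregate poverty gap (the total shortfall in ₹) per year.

₹680,000

Incomes under z: ₹20,000, ₹40,000, ₹50,000, ₹70,000, ₹80,000, ₹120,000, ₹130,000 (q = 7 of N = 11).
Individual gaps: 170000−20000 = 150000; 170000−40000 = 130000; 170000−50000 = 120000; 170000−70000 = 100000; 170000−80000 = 90000; 170000−120000 = 50000; 170000−130000 = 40000.
Aggregate gap = ₹680,000.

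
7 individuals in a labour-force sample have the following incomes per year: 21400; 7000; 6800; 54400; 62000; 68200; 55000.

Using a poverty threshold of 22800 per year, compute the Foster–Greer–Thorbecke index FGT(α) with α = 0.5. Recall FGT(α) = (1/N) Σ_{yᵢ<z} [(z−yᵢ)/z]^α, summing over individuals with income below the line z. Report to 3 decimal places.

0.274

Below z: 6800, 7000, 21400 (q = 3 of N = 7).
Relative gaps: (22800−6800)/22800 = 0.7018; (22800−7000)/22800 = 0.6930; (22800−21400)/22800 = 0.0614.
Raised to α = 0.5: 0.83771; 0.83246; 0.24780.
Sum = 1.917961; FGT(0.5) = 1.917961 / 7 = 0.274.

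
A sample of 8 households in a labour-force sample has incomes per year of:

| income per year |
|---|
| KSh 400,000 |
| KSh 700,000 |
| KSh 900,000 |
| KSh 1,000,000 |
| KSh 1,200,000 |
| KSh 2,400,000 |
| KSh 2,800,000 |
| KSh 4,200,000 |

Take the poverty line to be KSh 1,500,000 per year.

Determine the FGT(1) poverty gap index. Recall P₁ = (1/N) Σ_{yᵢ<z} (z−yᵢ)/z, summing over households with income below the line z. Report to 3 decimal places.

0.275

Poor units: KSh 400,000, KSh 700,000, KSh 900,000, KSh 1,000,000, KSh 1,200,000 (q = 5 of N = 8).
Normalized shortfalls: (1500000−400000)/1500000 = 0.7333; (1500000−700000)/1500000 = 0.5333; (1500000−900000)/1500000 = 0.4000; (1500000−1000000)/1500000 = 0.3333; (1500000−1200000)/1500000 = 0.2000.
Sum of shortfalls = 2.200000; P₁ averages over all N: 2.200000 / 8 = 0.275.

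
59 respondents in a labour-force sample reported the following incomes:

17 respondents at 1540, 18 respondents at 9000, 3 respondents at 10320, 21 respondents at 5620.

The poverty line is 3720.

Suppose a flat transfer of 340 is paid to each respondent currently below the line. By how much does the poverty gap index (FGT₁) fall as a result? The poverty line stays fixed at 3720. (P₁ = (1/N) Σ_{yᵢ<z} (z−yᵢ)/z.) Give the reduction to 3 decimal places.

0.026

Before: below the line — 17×1540; poverty gap index (FGT₁) = 0.16885.
After the 340 transfer: below the line — 17×1880; poverty gap index (FGT₁) = 0.14252.
Reduction = 0.16885 − 0.14252 = 0.026.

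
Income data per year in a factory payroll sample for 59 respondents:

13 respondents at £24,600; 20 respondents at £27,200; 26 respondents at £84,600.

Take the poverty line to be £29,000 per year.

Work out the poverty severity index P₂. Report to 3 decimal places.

0.006

Incomes under z: 13×£24,600, 20×£27,200 (q = 33 of N = 59).
Normalized shortfalls: (29000−24600)/29000 = 0.1517 (×13); (29000−27200)/29000 = 0.0621 (×20).
Squared: 0.0230 (×13); 0.0039 (×20).
Sum = 0.376314; P₂ = 0.376314 / 59 = 0.006.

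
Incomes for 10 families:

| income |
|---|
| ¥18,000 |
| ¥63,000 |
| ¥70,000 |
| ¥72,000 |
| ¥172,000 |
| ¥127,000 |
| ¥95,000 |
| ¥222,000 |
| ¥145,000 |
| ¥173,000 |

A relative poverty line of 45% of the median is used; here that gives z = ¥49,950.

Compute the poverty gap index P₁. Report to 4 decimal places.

0.0640

Incomes under z: ¥18,000 (q = 1 of N = 10).
Gap ratios (z−y)/z: (49950−18000)/49950 = 0.6396.
Σ = 0.639640. Dividing by the full population N = 10 gives P₁ = 0.0640.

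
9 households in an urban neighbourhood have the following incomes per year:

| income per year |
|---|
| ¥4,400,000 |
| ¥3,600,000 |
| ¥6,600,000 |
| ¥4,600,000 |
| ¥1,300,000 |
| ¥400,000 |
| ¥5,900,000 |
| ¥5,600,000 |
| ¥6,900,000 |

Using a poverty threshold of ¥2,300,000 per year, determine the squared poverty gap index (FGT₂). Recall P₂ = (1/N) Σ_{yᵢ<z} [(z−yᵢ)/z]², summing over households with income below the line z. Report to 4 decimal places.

Incomes under z: ¥400,000, ¥1,300,000 (q = 2 of N = 9).
Normalized shortfalls: (2300000−400000)/2300000 = 0.8261; (2300000−1300000)/2300000 = 0.4348.
Squared: 0.6824; 0.1890.
Sum = 0.871456; P₂ = 0.871456 / 9 = 0.0968.

0.0968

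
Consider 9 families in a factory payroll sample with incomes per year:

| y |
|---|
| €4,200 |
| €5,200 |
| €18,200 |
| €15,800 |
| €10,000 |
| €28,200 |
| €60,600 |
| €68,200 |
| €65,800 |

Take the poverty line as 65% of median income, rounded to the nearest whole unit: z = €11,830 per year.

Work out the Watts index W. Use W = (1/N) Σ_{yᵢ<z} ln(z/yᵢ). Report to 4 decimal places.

Below the line: €4,200, €5,200, €10,000 (q = 3 of N = 9).
Log shortfalls: ln(11830/4200) = 1.0356; ln(11830/5200) = 0.8220; ln(11830/10000) = 0.1681.
W = 2.025588 / 9 = 0.2251.

0.2251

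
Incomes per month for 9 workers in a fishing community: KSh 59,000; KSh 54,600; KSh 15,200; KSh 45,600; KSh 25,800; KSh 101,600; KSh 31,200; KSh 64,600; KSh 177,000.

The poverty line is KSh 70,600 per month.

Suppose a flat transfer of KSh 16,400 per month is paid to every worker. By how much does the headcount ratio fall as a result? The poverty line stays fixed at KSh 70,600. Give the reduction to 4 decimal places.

0.3333

Before: below the line — KSh 15,200, KSh 25,800, KSh 31,200, KSh 45,600, KSh 54,600, KSh 59,000, KSh 64,600; headcount ratio = 0.777778.
After the KSh 16,400 transfer: below the line — KSh 31,600, KSh 42,200, KSh 47,600, KSh 62,000; headcount ratio = 0.444444.
Reduction = 0.777778 − 0.444444 = 0.3333.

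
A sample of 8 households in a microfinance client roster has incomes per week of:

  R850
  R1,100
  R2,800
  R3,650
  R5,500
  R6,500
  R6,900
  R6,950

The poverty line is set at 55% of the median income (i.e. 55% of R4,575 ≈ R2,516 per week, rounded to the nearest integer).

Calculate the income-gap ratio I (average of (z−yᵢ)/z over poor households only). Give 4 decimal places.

Below z: R850, R1,100 (q = 2 of N = 8).
Shortfall ratios (z−y)/z: 0.6622, 0.5628; sum = 1.224960.
I averages over the q = 2 poor units only: 1.224960 / 2 = 0.6125.

0.6125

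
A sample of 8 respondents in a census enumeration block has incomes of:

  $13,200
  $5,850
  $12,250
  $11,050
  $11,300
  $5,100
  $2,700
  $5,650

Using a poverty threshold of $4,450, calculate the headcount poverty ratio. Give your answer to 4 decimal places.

1 of the 8 respondents have income below $4,450.
H = 1/8 = 0.1250.

0.1250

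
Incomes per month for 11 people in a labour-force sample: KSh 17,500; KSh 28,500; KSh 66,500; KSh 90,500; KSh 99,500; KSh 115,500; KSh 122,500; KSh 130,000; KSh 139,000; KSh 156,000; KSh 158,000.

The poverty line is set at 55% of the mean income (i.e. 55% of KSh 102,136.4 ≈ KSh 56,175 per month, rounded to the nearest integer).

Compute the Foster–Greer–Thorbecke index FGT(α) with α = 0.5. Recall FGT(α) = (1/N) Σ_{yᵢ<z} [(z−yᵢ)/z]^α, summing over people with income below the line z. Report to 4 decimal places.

Poor units: KSh 17,500, KSh 28,500 (q = 2 of N = 11).
Normalized shortfalls: (56175−17500)/56175 = 0.6885; (56175−28500)/56175 = 0.4927.
Raised to α = 0.5: 0.82974; 0.70190.
Sum = 1.531638; FGT(0.5) = 1.531638 / 11 = 0.1392.

0.1392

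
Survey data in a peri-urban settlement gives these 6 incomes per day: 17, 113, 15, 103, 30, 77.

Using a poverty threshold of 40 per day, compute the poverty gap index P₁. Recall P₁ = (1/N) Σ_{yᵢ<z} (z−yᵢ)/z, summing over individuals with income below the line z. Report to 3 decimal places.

0.242

Incomes under z: 15, 17, 30 (q = 3 of N = 6).
Shortfall ratios: (40−15)/40 = 0.6250; (40−17)/40 = 0.5750; (40−30)/40 = 0.2500.
Σ = 1.450000. Dividing by the full population N = 6 gives P₁ = 0.242.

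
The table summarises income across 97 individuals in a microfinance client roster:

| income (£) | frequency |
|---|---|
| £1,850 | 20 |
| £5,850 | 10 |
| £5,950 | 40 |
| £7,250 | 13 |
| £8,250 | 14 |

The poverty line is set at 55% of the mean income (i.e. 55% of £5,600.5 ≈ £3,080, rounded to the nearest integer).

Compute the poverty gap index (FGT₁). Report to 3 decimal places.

0.082

Below the line: 20×£1,850 (q = 20 of N = 97).
Normalized shortfalls: (3080−1850)/3080 = 0.3994 (×20).
Σ = 7.987013. Dividing by the full population N = 97 gives P₁ = 0.082.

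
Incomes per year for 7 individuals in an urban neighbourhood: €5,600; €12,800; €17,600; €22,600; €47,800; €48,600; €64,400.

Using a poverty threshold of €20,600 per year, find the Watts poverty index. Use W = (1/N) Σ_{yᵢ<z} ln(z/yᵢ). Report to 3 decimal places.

0.277

Below the line: €5,600, €12,800, €17,600 (q = 3 of N = 7).
Log shortfalls: ln(20600/5600) = 1.3025; ln(20600/12800) = 0.4758; ln(20600/17600) = 0.1574.
W = 1.935763 / 7 = 0.277.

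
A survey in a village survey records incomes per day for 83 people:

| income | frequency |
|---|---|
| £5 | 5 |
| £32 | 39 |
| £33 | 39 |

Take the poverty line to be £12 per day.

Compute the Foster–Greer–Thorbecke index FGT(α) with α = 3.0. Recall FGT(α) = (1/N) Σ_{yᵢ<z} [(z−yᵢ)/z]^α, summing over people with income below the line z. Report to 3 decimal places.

Below z: 5×£5 (q = 5 of N = 83).
Normalized shortfalls: (12−5)/12 = 0.5833 (×5).
Raised to α = 3.0: 0.19850 (×5).
Sum = 0.992477; FGT(3.0) = 0.992477 / 83 = 0.012.

0.012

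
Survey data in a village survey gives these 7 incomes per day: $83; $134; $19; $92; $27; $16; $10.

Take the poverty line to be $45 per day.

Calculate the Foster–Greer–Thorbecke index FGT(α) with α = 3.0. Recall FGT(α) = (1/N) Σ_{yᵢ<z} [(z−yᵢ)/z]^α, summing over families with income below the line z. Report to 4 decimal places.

0.1421

Below z: $10, $16, $19, $27 (q = 4 of N = 7).
Shortfall ratios: (45−10)/45 = 0.7778; (45−16)/45 = 0.6444; (45−19)/45 = 0.5778; (45−27)/45 = 0.4000.
Raised to α = 3.0: 0.47051; 0.26764; 0.19288; 0.06400.
Sum = 0.995029; FGT(3.0) = 0.995029 / 7 = 0.1421.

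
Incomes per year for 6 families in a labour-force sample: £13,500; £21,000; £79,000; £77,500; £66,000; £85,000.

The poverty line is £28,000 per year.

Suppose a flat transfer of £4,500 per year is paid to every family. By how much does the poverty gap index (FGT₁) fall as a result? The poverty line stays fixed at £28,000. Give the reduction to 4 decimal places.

0.0536

Before: below the line — £13,500, £21,000; poverty gap index (FGT₁) = 0.127976.
After the £4,500 transfer: below the line — £18,000, £25,500; poverty gap index (FGT₁) = 0.074405.
Reduction = 0.127976 − 0.074405 = 0.0536.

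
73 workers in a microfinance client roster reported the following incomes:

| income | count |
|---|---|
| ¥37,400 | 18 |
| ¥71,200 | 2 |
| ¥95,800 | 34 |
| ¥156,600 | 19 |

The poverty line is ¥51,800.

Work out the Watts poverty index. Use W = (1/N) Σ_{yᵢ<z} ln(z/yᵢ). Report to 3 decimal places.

0.080

Poor units: 18×¥37,400 (q = 18 of N = 73).
Log gaps: ln(51800/37400) = 0.3257 (×18).
W = 5.862950 / 73 = 0.080.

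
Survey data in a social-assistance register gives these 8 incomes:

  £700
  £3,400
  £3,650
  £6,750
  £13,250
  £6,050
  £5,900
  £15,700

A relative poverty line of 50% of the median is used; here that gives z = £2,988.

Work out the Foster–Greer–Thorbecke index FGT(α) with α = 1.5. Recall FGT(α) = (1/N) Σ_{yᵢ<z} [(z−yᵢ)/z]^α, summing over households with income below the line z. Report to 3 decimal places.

Poor units: £700 (q = 1 of N = 8).
Normalized shortfalls: (2988−700)/2988 = 0.7657.
Raised to α = 1.5: 0.67006.
Sum = 0.670059; FGT(1.5) = 0.670059 / 8 = 0.084.

0.084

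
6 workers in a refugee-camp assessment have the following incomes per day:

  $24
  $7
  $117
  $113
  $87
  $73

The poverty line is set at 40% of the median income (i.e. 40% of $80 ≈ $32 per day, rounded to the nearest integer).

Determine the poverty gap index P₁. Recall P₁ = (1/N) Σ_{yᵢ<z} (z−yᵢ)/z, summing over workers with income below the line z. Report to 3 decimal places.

Below z: $7, $24 (q = 2 of N = 6).
Shortfall ratios: (32−7)/32 = 0.7812; (32−24)/32 = 0.2500.
Σ = 1.031250. Dividing by the full population N = 6 gives P₁ = 0.172.

0.172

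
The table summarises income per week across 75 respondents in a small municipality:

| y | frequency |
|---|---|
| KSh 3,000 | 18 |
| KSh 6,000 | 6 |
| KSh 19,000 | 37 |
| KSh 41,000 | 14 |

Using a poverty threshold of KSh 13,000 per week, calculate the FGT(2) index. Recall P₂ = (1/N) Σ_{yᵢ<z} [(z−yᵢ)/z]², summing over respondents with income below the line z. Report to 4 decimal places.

Below z: 18×KSh 3,000, 6×KSh 6,000 (q = 24 of N = 75).
Relative gaps: (13000−3000)/13000 = 0.7692 (×18); (13000−6000)/13000 = 0.5385 (×6).
Squared: 0.5917 (×18); 0.2899 (×6).
Sum = 12.390533; P₂ = 12.390533 / 75 = 0.1652.

0.1652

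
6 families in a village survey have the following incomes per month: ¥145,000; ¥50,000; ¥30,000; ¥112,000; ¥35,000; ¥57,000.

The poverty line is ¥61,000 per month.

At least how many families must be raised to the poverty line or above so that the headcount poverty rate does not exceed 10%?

4

4 of the 6 families are poor, so H = 4/6 = 0.667.
A headcount ratio of at most 10% allows at most ⌊0.10 × 6⌋ = 0 poor families.
So at least 4 − 0 = 4 must be lifted.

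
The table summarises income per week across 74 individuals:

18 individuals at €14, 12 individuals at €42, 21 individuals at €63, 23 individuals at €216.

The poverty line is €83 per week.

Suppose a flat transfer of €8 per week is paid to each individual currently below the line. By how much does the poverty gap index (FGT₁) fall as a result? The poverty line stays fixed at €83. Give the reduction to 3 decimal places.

Before: below the line — 18×€14, 12×€42, 21×€63; poverty gap index (FGT₁) = 0.35070.
After the €8 transfer: below the line — 18×€22, 12×€50, 21×€71; poverty gap index (FGT₁) = 0.28427.
Reduction = 0.35070 − 0.28427 = 0.066.

0.066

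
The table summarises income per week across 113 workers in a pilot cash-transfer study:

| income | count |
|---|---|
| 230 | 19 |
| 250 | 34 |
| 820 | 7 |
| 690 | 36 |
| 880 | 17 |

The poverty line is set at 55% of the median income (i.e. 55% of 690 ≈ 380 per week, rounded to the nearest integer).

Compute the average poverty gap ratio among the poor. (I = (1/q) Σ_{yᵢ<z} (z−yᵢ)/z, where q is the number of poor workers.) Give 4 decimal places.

Poor units: 19×230, 34×250 (q = 53 of N = 113).
Shortfall ratios (z−y)/z: 0.3947 (×19), 0.3421 (×34); sum = 19.131579.
The income-gap ratio divides by q (the poor only): 19.131579 / 53 = 0.3610.

0.3610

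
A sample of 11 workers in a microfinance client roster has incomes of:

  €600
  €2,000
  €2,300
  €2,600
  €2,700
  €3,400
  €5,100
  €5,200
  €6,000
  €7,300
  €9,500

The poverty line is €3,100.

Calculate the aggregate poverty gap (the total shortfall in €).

€5,300

Incomes under z: €600, €2,000, €2,300, €2,600, €2,700 (q = 5 of N = 11).
Individual gaps: 3100−600 = 2500; 3100−2000 = 1100; 3100−2300 = 800; 3100−2600 = 500; 3100−2700 = 400.
Aggregate gap = €5,300.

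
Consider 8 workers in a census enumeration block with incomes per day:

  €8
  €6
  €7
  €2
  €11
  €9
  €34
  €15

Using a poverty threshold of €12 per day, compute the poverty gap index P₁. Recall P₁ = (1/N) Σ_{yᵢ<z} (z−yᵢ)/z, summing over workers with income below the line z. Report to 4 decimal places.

0.3021

Poor units: €2, €6, €7, €8, €9, €11 (q = 6 of N = 8).
Relative gaps: (12−2)/12 = 0.8333; (12−6)/12 = 0.5000; (12−7)/12 = 0.4167; (12−8)/12 = 0.3333; (12−9)/12 = 0.2500; (12−11)/12 = 0.0833.
Sum of shortfalls = 2.416667; P₁ averages over all N: 2.416667 / 8 = 0.3021.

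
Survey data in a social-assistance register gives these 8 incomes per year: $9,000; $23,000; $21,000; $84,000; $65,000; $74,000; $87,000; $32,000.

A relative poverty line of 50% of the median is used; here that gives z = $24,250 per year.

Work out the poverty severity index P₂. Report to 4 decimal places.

0.0520

Below z: $9,000, $21,000, $23,000 (q = 3 of N = 8).
Gap ratios (z−y)/z: (24250−9000)/24250 = 0.6289; (24250−21000)/24250 = 0.1340; (24250−23000)/24250 = 0.0515.
Squared: 0.3955; 0.0180; 0.0027.
Sum = 0.416091; P₂ = 0.416091 / 8 = 0.0520.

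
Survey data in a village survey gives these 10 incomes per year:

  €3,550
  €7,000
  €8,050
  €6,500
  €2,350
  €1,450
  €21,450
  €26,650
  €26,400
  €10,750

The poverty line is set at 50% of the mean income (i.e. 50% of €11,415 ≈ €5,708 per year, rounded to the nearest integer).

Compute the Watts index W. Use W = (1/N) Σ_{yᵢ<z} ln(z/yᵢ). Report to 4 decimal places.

Below z: €1,450, €2,350, €3,550 (q = 3 of N = 10).
Log shortfalls: ln(5708/1450) = 1.3703; ln(5708/2350) = 0.8875; ln(5708/3550) = 0.4749.
W = 2.732680 / 10 = 0.2733.

0.2733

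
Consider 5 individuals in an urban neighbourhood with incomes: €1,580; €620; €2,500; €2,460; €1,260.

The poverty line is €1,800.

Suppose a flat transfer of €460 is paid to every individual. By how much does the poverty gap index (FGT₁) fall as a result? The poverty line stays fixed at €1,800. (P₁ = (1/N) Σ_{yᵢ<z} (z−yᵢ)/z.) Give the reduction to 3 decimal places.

0.127

Before: below the line — €620, €1,260, €1,580; poverty gap index (FGT₁) = 0.21556.
After the €460 transfer: below the line — €1,080, €1,720; poverty gap index (FGT₁) = 0.08889.
Reduction = 0.21556 − 0.08889 = 0.127.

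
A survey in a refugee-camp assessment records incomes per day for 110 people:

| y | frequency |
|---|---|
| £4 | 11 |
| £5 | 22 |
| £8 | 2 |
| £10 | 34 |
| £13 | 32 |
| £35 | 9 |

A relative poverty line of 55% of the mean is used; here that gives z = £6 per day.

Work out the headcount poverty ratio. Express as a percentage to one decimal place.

33 of the 110 people have income below £6.
H = 33/110 = 30.0%.

30.0%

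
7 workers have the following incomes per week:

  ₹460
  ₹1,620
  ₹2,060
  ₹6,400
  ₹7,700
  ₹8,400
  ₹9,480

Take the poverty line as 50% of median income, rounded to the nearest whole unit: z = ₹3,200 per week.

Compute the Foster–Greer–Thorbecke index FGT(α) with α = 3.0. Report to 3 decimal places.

Incomes under z: ₹460, ₹1,620, ₹2,060 (q = 3 of N = 7).
Shortfall ratios: (3200−460)/3200 = 0.8562; (3200−1620)/3200 = 0.4938; (3200−2060)/3200 = 0.3563.
Raised to α = 3.0: 0.62777; 0.12037; 0.04521.
Sum = 0.793356; FGT(3.0) = 0.793356 / 7 = 0.113.

0.113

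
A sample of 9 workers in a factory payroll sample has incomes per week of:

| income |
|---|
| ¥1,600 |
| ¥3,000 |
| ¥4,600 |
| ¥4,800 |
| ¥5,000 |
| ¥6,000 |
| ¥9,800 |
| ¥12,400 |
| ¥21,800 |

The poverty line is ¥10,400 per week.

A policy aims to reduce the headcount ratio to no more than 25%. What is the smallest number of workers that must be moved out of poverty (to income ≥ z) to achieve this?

5

7 of the 9 workers are poor, so H = 7/9 = 0.778.
A headcount ratio of at most 25% allows at most ⌊0.25 × 9⌋ = 2 poor workers.
So at least 7 − 2 = 5 must be lifted.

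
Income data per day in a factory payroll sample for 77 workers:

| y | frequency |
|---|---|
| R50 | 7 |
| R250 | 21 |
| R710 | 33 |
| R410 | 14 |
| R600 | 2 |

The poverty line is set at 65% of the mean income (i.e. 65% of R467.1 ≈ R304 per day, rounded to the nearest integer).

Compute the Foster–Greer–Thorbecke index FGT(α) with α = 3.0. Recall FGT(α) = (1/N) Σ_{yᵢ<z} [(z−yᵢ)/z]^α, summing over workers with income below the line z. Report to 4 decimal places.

0.0546

Below the line: 7×R50, 21×R250 (q = 28 of N = 77).
Normalized shortfalls: (304−50)/304 = 0.8355 (×7); (304−250)/304 = 0.1776 (×21).
Raised to α = 3.0: 0.58328 (×7); 0.00560 (×21).
Sum = 4.200692; FGT(3.0) = 4.200692 / 77 = 0.0546.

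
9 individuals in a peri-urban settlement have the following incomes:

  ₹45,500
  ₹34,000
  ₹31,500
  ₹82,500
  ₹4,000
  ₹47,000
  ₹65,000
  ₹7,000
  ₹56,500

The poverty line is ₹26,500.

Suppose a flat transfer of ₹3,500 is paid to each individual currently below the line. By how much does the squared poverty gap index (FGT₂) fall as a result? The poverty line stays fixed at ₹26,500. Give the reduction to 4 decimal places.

Before: below the line — ₹4,000, ₹7,000; squared poverty gap index (FGT₂) = 0.140263.
After the ₹3,500 transfer: below the line — ₹7,500, ₹10,500; squared poverty gap index (FGT₂) = 0.097623.
Reduction = 0.140263 − 0.097623 = 0.0426.

0.0426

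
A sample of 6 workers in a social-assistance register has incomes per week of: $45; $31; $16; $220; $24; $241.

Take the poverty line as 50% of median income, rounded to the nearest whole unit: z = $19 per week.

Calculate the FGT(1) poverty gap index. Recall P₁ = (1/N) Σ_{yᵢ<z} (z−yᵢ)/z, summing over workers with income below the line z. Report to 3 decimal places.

0.026

Below z: $16 (q = 1 of N = 6).
Normalized shortfalls: (19−16)/19 = 0.1579.
Sum of shortfalls = 0.157895; P₁ averages over all N: 0.157895 / 6 = 0.026.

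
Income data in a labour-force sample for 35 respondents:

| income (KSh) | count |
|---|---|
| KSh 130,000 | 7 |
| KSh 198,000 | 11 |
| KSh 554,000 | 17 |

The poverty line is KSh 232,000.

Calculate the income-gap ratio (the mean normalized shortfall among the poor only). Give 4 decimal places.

0.2605

Below the line: 7×KSh 130,000, 11×KSh 198,000 (q = 18 of N = 35).
Relative gaps: 0.4397 (×7), 0.1466 (×11); sum = 4.689655.
I averages over the q = 18 poor units only: 4.689655 / 18 = 0.2605.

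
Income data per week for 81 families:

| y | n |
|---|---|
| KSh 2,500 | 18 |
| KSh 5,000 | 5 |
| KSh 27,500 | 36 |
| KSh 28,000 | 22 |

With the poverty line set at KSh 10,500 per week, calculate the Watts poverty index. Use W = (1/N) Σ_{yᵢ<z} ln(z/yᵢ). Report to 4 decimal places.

Incomes under z: 18×KSh 2,500, 5×KSh 5,000 (q = 23 of N = 81).
Log shortfalls: ln(10500/2500) = 1.4351 (×18); ln(10500/5000) = 0.7419 (×5).
W = 29.541208 / 81 = 0.3647.

0.3647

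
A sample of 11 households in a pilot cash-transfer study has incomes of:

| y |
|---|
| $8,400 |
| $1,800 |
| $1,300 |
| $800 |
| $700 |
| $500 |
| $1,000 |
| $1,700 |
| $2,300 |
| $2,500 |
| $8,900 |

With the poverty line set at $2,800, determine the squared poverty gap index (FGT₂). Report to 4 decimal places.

Below z: $500, $700, $800, $1,000, $1,300, $1,700, $1,800, $2,300, $2,500 (q = 9 of N = 11).
Relative gaps: (2800−500)/2800 = 0.8214; (2800−700)/2800 = 0.7500; (2800−800)/2800 = 0.7143; (2800−1000)/2800 = 0.6429; (2800−1300)/2800 = 0.5357; (2800−1700)/2800 = 0.3929; (2800−1800)/2800 = 0.3571; (2800−2300)/2800 = 0.1786; (2800−2500)/2800 = 0.1071.
Squared: 0.6747; 0.5625; 0.5102; 0.4133; 0.2870; 0.1543; 0.1276; 0.0319; 0.0115.
Sum = 2.772959; P₂ = 2.772959 / 11 = 0.2521.

0.2521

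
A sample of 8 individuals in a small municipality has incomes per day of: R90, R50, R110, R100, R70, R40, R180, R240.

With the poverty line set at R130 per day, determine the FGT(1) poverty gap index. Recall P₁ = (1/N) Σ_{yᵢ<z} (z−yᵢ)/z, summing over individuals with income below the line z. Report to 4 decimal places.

Below z: R40, R50, R70, R90, R100, R110 (q = 6 of N = 8).
Shortfall ratios: (130−40)/130 = 0.6923; (130−50)/130 = 0.6154; (130−70)/130 = 0.4615; (130−90)/130 = 0.3077; (130−100)/130 = 0.2308; (130−110)/130 = 0.1538.
Sum of shortfalls = 2.461538; P₁ averages over all N: 2.461538 / 8 = 0.3077.

0.3077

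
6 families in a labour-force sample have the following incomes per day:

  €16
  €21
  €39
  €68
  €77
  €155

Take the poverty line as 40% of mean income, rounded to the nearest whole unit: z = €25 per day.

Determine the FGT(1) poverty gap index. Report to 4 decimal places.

Below z: €16, €21 (q = 2 of N = 6).
Relative gaps: (25−16)/25 = 0.3600; (25−21)/25 = 0.1600.
Sum of shortfalls = 0.520000; P₁ averages over all N: 0.520000 / 6 = 0.0867.

0.0867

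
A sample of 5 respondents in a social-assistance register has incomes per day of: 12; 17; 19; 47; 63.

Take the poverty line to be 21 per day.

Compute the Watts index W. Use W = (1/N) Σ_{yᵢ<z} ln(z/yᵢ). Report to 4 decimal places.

Below z: 12, 17, 19 (q = 3 of N = 5).
ln(z/y) terms: ln(21/12) = 0.5596; ln(21/17) = 0.2113; ln(21/19) = 0.1001.
W = 0.871008 / 5 = 0.1742.

0.1742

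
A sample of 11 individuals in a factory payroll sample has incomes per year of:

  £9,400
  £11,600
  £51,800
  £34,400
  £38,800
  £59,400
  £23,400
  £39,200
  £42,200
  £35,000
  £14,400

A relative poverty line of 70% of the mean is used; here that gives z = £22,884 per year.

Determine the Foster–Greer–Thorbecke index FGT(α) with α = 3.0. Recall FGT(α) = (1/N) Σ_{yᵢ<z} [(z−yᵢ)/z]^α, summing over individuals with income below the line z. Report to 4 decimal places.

0.0341

Poor units: £9,400, £11,600, £14,400 (q = 3 of N = 11).
Shortfall ratios: (22884−9400)/22884 = 0.5892; (22884−11600)/22884 = 0.4931; (22884−14400)/22884 = 0.3707.
Raised to α = 3.0: 0.20458; 0.11989; 0.05096.
Sum = 0.375429; FGT(3.0) = 0.375429 / 11 = 0.0341.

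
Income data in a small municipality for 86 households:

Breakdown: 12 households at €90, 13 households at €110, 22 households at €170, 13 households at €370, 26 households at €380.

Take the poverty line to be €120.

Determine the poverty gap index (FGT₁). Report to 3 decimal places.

Poor units: 12×€90, 13×€110 (q = 25 of N = 86).
Relative gaps: (120−90)/120 = 0.2500 (×12); (120−110)/120 = 0.0833 (×13).
Sum of shortfalls = 4.083333; P₁ averages over all N: 4.083333 / 86 = 0.047.

0.047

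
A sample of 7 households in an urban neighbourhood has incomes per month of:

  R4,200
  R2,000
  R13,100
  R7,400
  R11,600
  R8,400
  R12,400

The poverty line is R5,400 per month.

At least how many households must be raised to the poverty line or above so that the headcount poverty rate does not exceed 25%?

2 of the 7 households are poor, so H = 2/7 = 0.286.
A headcount ratio of at most 25% allows at most ⌊0.25 × 7⌋ = 1 poor households.
So at least 2 − 1 = 1 must be lifted.

1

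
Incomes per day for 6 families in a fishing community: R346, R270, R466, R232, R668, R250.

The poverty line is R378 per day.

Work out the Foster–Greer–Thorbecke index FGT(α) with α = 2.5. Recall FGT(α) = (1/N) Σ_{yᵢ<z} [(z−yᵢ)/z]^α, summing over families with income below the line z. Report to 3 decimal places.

Below the line: R232, R250, R270, R346 (q = 4 of N = 6).
Shortfall ratios: (378−232)/378 = 0.3862; (378−250)/378 = 0.3386; (378−270)/378 = 0.2857; (378−346)/378 = 0.0847.
Raised to α = 2.5: 0.09272; 0.06673; 0.04363; 0.00209.
Sum = 0.205161; FGT(2.5) = 0.205161 / 6 = 0.034.

0.034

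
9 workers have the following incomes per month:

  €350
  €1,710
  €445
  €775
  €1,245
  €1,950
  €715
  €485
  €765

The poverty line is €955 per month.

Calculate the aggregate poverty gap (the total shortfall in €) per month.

Below the line: €350, €445, €485, €715, €765, €775 (q = 6 of N = 9).
Individual gaps: 955−350 = 605; 955−445 = 510; 955−485 = 470; 955−715 = 240; 955−765 = 190; 955−775 = 180.
Aggregate gap = €2,195.

€2,195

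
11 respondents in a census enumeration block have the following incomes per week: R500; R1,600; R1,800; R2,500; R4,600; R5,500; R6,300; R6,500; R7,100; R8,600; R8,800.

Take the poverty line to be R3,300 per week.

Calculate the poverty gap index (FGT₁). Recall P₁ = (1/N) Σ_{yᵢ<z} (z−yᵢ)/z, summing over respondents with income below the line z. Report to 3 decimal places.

Incomes under z: R500, R1,600, R1,800, R2,500 (q = 4 of N = 11).
Normalized shortfalls: (3300−500)/3300 = 0.8485; (3300−1600)/3300 = 0.5152; (3300−1800)/3300 = 0.4545; (3300−2500)/3300 = 0.2424.
Σ = 2.060606. Dividing by the full population N = 11 gives P₁ = 0.187.

0.187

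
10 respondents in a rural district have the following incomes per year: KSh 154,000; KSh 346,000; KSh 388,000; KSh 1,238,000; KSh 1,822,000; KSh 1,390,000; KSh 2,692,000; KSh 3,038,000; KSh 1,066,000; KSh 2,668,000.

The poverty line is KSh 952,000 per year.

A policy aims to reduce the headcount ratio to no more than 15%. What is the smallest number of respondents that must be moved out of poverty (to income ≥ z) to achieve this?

2

3 of the 10 respondents are poor, so H = 3/10 = 0.300.
A headcount ratio of at most 15% allows at most ⌊0.15 × 10⌋ = 1 poor respondents.
So at least 3 − 1 = 2 must be lifted.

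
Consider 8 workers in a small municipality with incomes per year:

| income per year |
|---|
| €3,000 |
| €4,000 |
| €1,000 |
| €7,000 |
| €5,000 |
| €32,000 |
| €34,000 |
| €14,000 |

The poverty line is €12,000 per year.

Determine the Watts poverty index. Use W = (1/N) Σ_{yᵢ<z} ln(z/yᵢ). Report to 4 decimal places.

0.7980

Below z: €1,000, €3,000, €4,000, €5,000, €7,000 (q = 5 of N = 8).
Log gaps: ln(12000/1000) = 2.4849; ln(12000/3000) = 1.3863; ln(12000/4000) = 1.0986; ln(12000/5000) = 0.8755; ln(12000/7000) = 0.5390.
W = 6.384279 / 8 = 0.7980.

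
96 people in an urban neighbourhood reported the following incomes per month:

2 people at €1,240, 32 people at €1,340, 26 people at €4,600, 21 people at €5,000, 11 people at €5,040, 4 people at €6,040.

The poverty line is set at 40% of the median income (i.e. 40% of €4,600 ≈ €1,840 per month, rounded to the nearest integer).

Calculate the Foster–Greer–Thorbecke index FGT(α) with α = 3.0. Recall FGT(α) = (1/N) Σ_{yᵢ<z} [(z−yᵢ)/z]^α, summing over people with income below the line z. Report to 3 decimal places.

0.007

Incomes under z: 2×€1,240, 32×€1,340 (q = 34 of N = 96).
Shortfall ratios: (1840−1240)/1840 = 0.3261 (×2); (1840−1340)/1840 = 0.2717 (×32).
Raised to α = 3.0: 0.03467 (×2); 0.02007 (×32).
Sum = 0.711453; FGT(3.0) = 0.711453 / 96 = 0.007.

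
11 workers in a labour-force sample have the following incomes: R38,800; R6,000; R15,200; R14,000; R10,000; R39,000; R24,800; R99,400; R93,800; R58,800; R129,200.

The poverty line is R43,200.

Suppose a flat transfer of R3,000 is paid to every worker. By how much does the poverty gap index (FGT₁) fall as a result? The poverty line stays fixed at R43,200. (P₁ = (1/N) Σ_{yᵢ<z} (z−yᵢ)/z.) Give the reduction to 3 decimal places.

Before: below the line — R6,000, R10,000, R14,000, R15,200, R24,800, R38,800, R39,000; poverty gap index (FGT₁) = 0.32534.
After the R3,000 transfer: below the line — R9,000, R13,000, R17,000, R18,200, R27,800, R41,800, R42,000; poverty gap index (FGT₁) = 0.28114.
Reduction = 0.32534 − 0.28114 = 0.044.

0.044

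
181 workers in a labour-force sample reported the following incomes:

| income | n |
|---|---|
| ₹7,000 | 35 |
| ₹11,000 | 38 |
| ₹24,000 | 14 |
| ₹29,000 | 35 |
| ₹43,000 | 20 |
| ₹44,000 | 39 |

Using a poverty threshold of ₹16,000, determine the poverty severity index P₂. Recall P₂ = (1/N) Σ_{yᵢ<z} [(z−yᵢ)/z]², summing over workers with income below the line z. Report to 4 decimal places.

Poor units: 35×₹7,000, 38×₹11,000 (q = 73 of N = 181).
Normalized shortfalls: (16000−7000)/16000 = 0.5625 (×35); (16000−11000)/16000 = 0.3125 (×38).
Squared: 0.3164 (×35); 0.0977 (×38).
Sum = 14.785156; P₂ = 14.785156 / 181 = 0.0817.

0.0817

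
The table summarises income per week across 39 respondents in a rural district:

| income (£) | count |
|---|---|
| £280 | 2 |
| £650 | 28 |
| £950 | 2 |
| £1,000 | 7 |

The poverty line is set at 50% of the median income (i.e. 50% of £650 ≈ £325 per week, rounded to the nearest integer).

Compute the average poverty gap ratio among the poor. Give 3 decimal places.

Incomes under z: 2×£280 (q = 2 of N = 39).
Relative gaps: 0.1385 (×2); sum = 0.276923.
The income-gap ratio divides by q (the poor only): 0.276923 / 2 = 0.138.

0.138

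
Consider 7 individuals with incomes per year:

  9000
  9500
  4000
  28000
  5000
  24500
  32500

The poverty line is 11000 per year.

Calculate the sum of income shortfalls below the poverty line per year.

Below the line: 4000, 5000, 9000, 9500 (q = 4 of N = 7).
Individual gaps: 11000−4000 = 7000; 11000−5000 = 6000; 11000−9000 = 2000; 11000−9500 = 1500.
Aggregate gap = 16500.

16500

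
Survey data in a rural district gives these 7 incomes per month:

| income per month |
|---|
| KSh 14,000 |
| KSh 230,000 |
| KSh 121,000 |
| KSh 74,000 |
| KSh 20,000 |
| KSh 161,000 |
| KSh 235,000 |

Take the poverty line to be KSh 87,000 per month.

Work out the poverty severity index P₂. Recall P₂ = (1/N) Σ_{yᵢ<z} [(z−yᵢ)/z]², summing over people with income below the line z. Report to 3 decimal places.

0.188

Incomes under z: KSh 14,000, KSh 20,000, KSh 74,000 (q = 3 of N = 7).
Gap ratios (z−y)/z: (87000−14000)/87000 = 0.8391; (87000−20000)/87000 = 0.7701; (87000−74000)/87000 = 0.1494.
Squared: 0.7041; 0.5931; 0.0223.
Sum = 1.319461; P₂ = 1.319461 / 7 = 0.188.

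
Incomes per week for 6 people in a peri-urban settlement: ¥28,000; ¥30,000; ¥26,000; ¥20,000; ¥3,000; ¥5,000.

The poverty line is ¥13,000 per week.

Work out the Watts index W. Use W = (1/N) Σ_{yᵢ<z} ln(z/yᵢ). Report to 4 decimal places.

Below the line: ¥3,000, ¥5,000 (q = 2 of N = 6).
ln(z/y) terms: ln(13000/3000) = 1.4663; ln(13000/5000) = 0.9555.
W = 2.421849 / 6 = 0.4036.

0.4036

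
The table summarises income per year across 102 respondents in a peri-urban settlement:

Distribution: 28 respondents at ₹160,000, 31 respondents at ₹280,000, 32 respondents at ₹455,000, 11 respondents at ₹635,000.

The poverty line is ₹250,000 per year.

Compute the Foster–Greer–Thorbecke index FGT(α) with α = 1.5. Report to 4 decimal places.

0.0593

Poor units: 28×₹160,000 (q = 28 of N = 102).
Relative gaps: (250000−160000)/250000 = 0.3600 (×28).
Raised to α = 1.5: 0.21600 (×28).
Sum = 6.048000; FGT(1.5) = 6.048000 / 102 = 0.0593.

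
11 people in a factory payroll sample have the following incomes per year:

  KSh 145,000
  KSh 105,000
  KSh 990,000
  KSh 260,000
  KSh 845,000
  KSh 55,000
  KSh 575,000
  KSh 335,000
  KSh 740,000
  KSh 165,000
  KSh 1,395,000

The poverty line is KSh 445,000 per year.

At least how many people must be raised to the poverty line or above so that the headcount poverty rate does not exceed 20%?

Currently q = 6 of N = 11 are below the line (H = 0.545).
A headcount ratio of at most 20% allows at most ⌊0.20 × 11⌋ = 2 poor people.
So at least 6 − 2 = 4 must be lifted.

4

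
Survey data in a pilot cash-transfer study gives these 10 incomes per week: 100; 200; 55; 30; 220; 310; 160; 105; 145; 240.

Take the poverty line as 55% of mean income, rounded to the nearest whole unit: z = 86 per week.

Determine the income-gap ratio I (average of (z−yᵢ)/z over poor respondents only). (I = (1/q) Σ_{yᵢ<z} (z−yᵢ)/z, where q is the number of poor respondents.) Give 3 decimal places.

Below the line: 30, 55 (q = 2 of N = 10).
Shortfall ratios (z−y)/z: 0.6512, 0.3605; sum = 1.011628.
I averages over the q = 2 poor units only: 1.011628 / 2 = 0.506.

0.506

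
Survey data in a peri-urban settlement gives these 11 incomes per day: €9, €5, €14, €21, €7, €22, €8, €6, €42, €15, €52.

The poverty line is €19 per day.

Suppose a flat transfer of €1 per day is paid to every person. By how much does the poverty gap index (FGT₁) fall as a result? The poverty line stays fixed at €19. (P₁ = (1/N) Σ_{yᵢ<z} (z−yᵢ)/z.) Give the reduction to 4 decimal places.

0.0335

Before: below the line — €5, €6, €7, €8, €9, €14, €15; poverty gap index (FGT₁) = 0.330144.
After the €1 transfer: below the line — €6, €7, €8, €9, €10, €15, €16; poverty gap index (FGT₁) = 0.296651.
Reduction = 0.330144 − 0.296651 = 0.0335.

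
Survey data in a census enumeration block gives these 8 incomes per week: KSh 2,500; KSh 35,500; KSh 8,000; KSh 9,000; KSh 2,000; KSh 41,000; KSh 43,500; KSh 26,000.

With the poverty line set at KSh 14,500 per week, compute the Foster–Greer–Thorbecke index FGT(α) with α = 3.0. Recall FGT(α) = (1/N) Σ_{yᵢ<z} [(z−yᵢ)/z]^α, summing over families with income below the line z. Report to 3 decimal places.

0.169

Below z: KSh 2,000, KSh 2,500, KSh 8,000, KSh 9,000 (q = 4 of N = 8).
Normalized shortfalls: (14500−2000)/14500 = 0.8621; (14500−2500)/14500 = 0.8276; (14500−8000)/14500 = 0.4483; (14500−9000)/14500 = 0.3793.
Raised to α = 3.0: 0.64066; 0.56681; 0.09008; 0.05457.
Sum = 1.352126; FGT(3.0) = 1.352126 / 8 = 0.169.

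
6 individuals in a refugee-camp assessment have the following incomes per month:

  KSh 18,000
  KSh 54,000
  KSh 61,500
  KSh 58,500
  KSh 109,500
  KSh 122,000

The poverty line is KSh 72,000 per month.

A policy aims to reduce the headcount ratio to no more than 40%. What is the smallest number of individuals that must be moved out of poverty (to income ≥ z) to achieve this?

Currently q = 4 of N = 6 are below the line (H = 0.667).
A headcount ratio of at most 40% allows at most ⌊0.40 × 6⌋ = 2 poor individuals.
So at least 4 − 2 = 2 must be lifted.

2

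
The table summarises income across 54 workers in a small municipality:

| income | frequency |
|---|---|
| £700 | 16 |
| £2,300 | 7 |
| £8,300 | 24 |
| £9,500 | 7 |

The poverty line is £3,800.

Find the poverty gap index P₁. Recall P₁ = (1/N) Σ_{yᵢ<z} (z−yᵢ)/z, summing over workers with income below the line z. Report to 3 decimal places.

0.293

Poor units: 16×£700, 7×£2,300 (q = 23 of N = 54).
Relative gaps: (3800−700)/3800 = 0.8158 (×16); (3800−2300)/3800 = 0.3947 (×7).
Σ = 15.815789. Dividing by the full population N = 54 gives P₁ = 0.293.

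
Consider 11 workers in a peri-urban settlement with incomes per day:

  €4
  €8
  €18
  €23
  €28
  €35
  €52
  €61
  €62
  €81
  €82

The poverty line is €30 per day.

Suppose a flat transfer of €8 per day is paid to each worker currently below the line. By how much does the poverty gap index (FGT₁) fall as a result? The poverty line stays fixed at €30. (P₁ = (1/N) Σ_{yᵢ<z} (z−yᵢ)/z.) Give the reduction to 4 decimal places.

Before: below the line — €4, €8, €18, €23, €28; poverty gap index (FGT₁) = 0.209091.
After the €8 transfer: below the line — €12, €16, €26; poverty gap index (FGT₁) = 0.109091.
Reduction = 0.209091 − 0.109091 = 0.1000.

0.1000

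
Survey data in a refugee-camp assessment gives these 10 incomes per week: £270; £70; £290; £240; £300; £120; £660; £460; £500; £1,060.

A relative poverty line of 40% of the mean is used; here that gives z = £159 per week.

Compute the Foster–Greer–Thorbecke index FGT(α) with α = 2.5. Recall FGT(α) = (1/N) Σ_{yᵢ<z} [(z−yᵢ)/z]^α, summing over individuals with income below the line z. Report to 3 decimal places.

0.026

Below z: £70, £120 (q = 2 of N = 10).
Relative gaps: (159−70)/159 = 0.5597; (159−120)/159 = 0.2453.
Raised to α = 2.5: 0.23441; 0.02980.
Sum = 0.264210; FGT(2.5) = 0.264210 / 10 = 0.026.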